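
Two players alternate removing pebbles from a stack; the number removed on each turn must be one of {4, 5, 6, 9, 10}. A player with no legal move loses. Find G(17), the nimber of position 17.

G(0) = 0
G(1) = mex{} = 0
G(2) = mex{} = 0
G(3) = mex{} = 0
G(4) = mex{0} = 1
G(5) = mex{0,0} = 1
G(6) = mex{0,0,0} = 1
G(7) = mex{0,0,0} = 1
G(8) = mex{1,0,0} = 2
G(9) = mex{1,1,0,0} = 2
G(10) = mex{1,1,1,0,0} = 2
G(11) = mex{1,1,1,0,0} = 2
G(12) = mex{2,1,1,0,0} = 3
G(13) = mex{2,2,1,1,0} = 3
G(14) = mex{2,2,2,1,1} = 0
G(15) = mex{2,2,2,1,1} = 0
G(16) = mex{3,2,2,1,1} = 0
G(17) = mex{3,3,2,2,1} = 0

0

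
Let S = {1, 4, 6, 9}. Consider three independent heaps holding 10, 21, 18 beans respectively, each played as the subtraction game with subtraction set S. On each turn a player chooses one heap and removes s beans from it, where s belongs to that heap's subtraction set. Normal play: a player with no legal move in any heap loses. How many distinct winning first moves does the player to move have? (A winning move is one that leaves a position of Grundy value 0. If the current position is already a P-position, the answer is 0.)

All heaps use S = {1, 4, 6, 9}:
n :  0  1  2  3  4  5  6  7  8  9 10 11 12 13 14 15 16 17 18 19 20 21
G :  0  1  0  1  2  0  1  0  1  2  0  1  0  1  2  0  1  0  1  2  0  1
Heap A: G(10) = 0.
Heap B: G(21) = 1.
Heap C: G(18) = 1.
Combined Grundy value = 0 ⊕ 1 ⊕ 1 = 0.
A winning move leaves total XOR = 0, i.e. changes one component's Grundy value g to g ⊕ X where X is the current total.
Heap A: target g' = 0⊕0 = 0, but every legal move changes the Grundy value (mex property), so 0 moves.
Heap B: target g' = 1⊕0 = 1, but every legal move changes the Grundy value (mex property), so 0 moves.
Heap C: target g' = 1⊕0 = 1, but every legal move changes the Grundy value (mex property), so 0 moves.

0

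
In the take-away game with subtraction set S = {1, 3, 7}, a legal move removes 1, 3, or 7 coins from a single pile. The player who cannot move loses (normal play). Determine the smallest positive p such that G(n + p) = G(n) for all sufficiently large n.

2

n :  0  1  2  3  4  5  6  7  8  9 10 11 12 13 14
G :  0  1  0  1  0  1  0  1  0  1  0  1  0  1  0
G(n+2) = G(n) holds for n = 0,…,6 (a full window of length max(S) = 7), so the sequence is purely periodic with period 2.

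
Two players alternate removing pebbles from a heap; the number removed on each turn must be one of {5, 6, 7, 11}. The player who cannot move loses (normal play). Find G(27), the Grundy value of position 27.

2

n :  0  1  2  3  4  5  6  7  8  9 10 11 12 13 14 15 16 17 18 19 20 21 22 23 24 25 26 27
G :  0  0  0  0  0  1  1  1  1  1  2  2  2  2  2  3  0  0  0  0  0  1  1  1  1  1  2  2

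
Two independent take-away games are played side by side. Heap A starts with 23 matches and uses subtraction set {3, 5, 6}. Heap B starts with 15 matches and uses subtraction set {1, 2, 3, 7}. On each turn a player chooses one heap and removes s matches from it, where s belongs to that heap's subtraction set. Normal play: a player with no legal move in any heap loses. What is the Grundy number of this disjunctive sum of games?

Heap A, S = {3, 5, 6}:
n :  0  1  2  3  4  5  6  7  8  9 10 11 12 13 14 15 16 17 18 19 20 21 22 23
G :  0  0  0  1  1  1  2  2  2  0  0  0  1  1  1  2  2  2  0  0  0  1  1  1
G_A(23) = 1.
Heap B, S = {1, 2, 3, 7}:
G(0) = 0
G(1) = mex{0} = 1
G(2) = mex{1,0} = 2
G(3) = mex{2,1,0} = 3
G(4) = mex{3,2,1} = 0
G(5) = mex{0,3,2} = 1
G(6) = mex{1,0,3} = 2
G(7) = mex{2,1,0,0} = 3
G(8) = mex{3,2,1,1} = 0
G(9) = mex{0,3,2,2} = 1
G(10) = mex{1,0,3,3} = 2
G(11) = mex{2,1,0,0} = 3
G(12) = mex{3,2,1,1} = 0
G(13) = mex{0,3,2,2} = 1
G(14) = mex{1,0,3,3} = 2
G(15) = mex{2,1,0,0} = 3
G_B(15) = 3.
Combined Grundy value = 1 ⊕ 3 = 2.

2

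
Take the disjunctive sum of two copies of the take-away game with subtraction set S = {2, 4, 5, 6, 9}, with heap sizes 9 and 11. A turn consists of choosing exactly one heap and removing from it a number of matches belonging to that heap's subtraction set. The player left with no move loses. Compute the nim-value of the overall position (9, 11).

4

All heaps use S = {2, 4, 5, 6, 9}:
n :  0  1  2  3  4  5  6  7  8  9 10 11
G :  0  0  1  1  2  2  3  3  0  4  1  0
Heap A: G(9) = 4.
Heap B: G(11) = 0.
Combined Grundy value = 4 ⊕ 0 = 4.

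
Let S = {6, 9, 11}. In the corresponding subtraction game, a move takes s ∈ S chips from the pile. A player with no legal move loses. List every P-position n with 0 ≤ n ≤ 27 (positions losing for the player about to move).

0, 1, 2, 3, 4, 5, 17, 18, 19, 20, 21, 22

G(0) = 0
G(1) = mex{} = 0
G(2) = mex{} = 0
G(3) = mex{} = 0
G(4) = mex{} = 0
G(5) = mex{} = 0
G(6) = mex{0} = 1
G(7) = mex{0} = 1
G(8) = mex{0} = 1
G(9) = mex{0,0} = 1
G(10) = mex{0,0} = 1
G(11) = mex{0,0,0} = 1
G(12) = mex{1,0,0} = 2
G(13) = mex{1,0,0} = 2
G(14) = mex{1,0,0} = 2
G(15) = mex{1,1,0} = 2
G(16) = mex{1,1,0} = 2
G(17) = mex{1,1,1} = 0
G(18) = mex{2,1,1} = 0
G(19) = mex{2,1,1} = 0
G(20) = mex{2,1,1} = 0
G(21) = mex{2,2,1} = 0
G(22) = mex{2,2,1} = 0
G(23) = mex{0,2,2} = 1
G(24) = mex{0,2,2} = 1
G(25) = mex{0,2,2} = 1
G(26) = mex{0,0,2} = 1
G(27) = mex{0,0,2} = 1
P-positions are exactly the n with G(n) = 0.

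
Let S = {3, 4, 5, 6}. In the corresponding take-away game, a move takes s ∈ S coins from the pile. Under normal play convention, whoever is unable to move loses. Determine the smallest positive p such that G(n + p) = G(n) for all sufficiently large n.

G(0) = 0
G(1) = mex{} = 0
G(2) = mex{} = 0
G(3) = mex{0} = 1
G(4) = mex{0,0} = 1
G(5) = mex{0,0,0} = 1
G(6) = mex{1,0,0,0} = 2
G(7) = mex{1,1,0,0} = 2
G(8) = mex{1,1,1,0} = 2
G(9) = mex{2,1,1,1} = 0
G(10) = mex{2,2,1,1} = 0
G(11) = mex{2,2,2,1} = 0
G(12) = mex{0,2,2,2} = 1
G(13) = mex{0,0,2,2} = 1
G(14) = mex{0,0,0,2} = 1
G(15) = mex{1,0,0,0} = 2
G(16) = mex{1,1,0,0} = 2
G(17) = mex{1,1,1,0} = 2
G(18) = mex{2,1,1,1} = 0
G(19) = mex{2,2,1,1} = 0
G(n+9) = G(n) holds for n = 0,…,5 (a full window of length max(S) = 6), so the sequence is purely periodic with period 9.

9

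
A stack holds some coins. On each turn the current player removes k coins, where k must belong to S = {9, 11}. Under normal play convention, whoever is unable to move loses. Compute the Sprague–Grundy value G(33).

1

n :  0  1  2  3  4  5  6  7  8  9 10 11 12 13 14 15 16 17 18 19 20 21 22 23 24 25 26 27 28 29 30 31 32 33
G :  0  0  0  0  0  0  0  0  0  1  1  1  1  1  1  1  1  1  2  2  0  0  0  0  0  0  0  0  0  1  1  1  1  1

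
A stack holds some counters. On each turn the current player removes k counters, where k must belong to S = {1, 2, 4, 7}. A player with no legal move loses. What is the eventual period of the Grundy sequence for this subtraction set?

G(0) = 0
G(1) = mex{0} = 1
G(2) = mex{1,0} = 2
G(3) = mex{2,1} = 0
G(4) = mex{0,2,0} = 1
G(5) = mex{1,0,1} = 2
G(6) = mex{2,1,2} = 0
G(7) = mex{0,2,0,0} = 1
G(8) = mex{1,0,1,1} = 2
G(9) = mex{2,1,2,2} = 0
G(10) = mex{0,2,0,0} = 1
G(11) = mex{1,0,1,1} = 2
G(12) = mex{2,1,2,2} = 0
G(13) = mex{0,2,0,0} = 1
G(14) = mex{1,0,1,1} = 2
G(n+3) = G(n) holds for n = 0,…,6 (a full window of length max(S) = 7), so the sequence is purely periodic with period 3.

3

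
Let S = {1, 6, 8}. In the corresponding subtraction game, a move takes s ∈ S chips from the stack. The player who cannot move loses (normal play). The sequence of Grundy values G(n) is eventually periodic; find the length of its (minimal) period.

n :  0  1  2  3  4  5  6  7  8  9 10 11 12 13 14 15 16
G :  0  1  0  1  0  1  2  0  1  0  1  0  1  2  0  1  0
G(n+7) = G(n) holds for n = 0,…,7 (a full window of length max(S) = 8), so the sequence is purely periodic with period 7.

7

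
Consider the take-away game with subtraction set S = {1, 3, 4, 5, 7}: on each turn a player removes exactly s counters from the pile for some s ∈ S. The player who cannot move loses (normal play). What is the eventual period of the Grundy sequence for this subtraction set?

G(0) = 0
G(1) = mex{0} = 1
G(2) = mex{1} = 0
G(3) = mex{0,0} = 1
G(4) = mex{1,1,0} = 2
G(5) = mex{2,0,1,0} = 3
G(6) = mex{3,1,0,1} = 2
G(7) = mex{2,2,1,0,0} = 3
G(8) = mex{3,3,2,1,1} = 0
G(9) = mex{0,2,3,2,0} = 1
G(10) = mex{1,3,2,3,1} = 0
G(11) = mex{0,0,3,2,2} = 1
G(12) = mex{1,1,0,3,3} = 2
G(13) = mex{2,0,1,0,2} = 3
G(14) = mex{3,1,0,1,3} = 2
G(15) = mex{2,2,1,0,0} = 3
G(16) = mex{3,3,2,1,1} = 0
G(17) = mex{0,2,3,2,0} = 1
G(n+8) = G(n) holds for n = 0,…,6 (a full window of length max(S) = 7), so the sequence is purely periodic with period 8.

8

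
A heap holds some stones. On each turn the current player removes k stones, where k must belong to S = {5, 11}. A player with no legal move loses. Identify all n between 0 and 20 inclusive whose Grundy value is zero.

0, 1, 2, 3, 4, 10, 16, 17, 18, 19, 20

n :  0  1  2  3  4  5  6  7  8  9 10 11 12 13 14 15 16 17 18 19 20
G :  0  0  0  0  0  1  1  1  1  1  0  2  2  2  2  1  0  0  0  0  0
P-positions are exactly the n with G(n) = 0.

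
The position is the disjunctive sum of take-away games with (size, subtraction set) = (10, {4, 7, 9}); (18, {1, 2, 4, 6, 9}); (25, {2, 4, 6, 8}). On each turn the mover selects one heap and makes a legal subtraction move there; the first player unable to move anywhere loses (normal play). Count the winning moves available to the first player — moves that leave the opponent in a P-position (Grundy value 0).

4

Heap A, S = {4, 7, 9}:
n :  0  1  2  3  4  5  6  7  8  9 10
G :  0  0  0  0  1  1  1  1  2  2  2
G_A(10) = 2.
Heap B, S = {1, 2, 4, 6, 9}:
G(0) = 0
G(1) = mex{0} = 1
G(2) = mex{1,0} = 2
G(3) = mex{2,1} = 0
G(4) = mex{0,2,0} = 1
G(5) = mex{1,0,1} = 2
G(6) = mex{2,1,2,0} = 3
G(7) = mex{3,2,0,1} = 4
G(8) = mex{4,3,1,2} = 0
G(9) = mex{0,4,2,0,0} = 1
G(10) = mex{1,0,3,1,1} = 2
G(11) = mex{2,1,4,2,2} = 0
G(12) = mex{0,2,0,3,0} = 1
G(13) = mex{1,0,1,4,1} = 2
G(14) = mex{2,1,2,0,2} = 3
G(15) = mex{3,2,0,1,3} = 4
G(16) = mex{4,3,1,2,4} = 0
G(17) = mex{0,4,2,0,0} = 1
G(18) = mex{1,0,3,1,1} = 2
G_B(18) = 2.
Heap C, S = {2, 4, 6, 8}:
n :  0  1  2  3  4  5  6  7  8  9 10 11 12 13 14 15 16 17 18 19 20 21 22 23 24 25
G :  0  0  1  1  2  2  3  3  4  4  0  0  1  1  2  2  3  3  4  4  0  0  1  1  2  2
G_C(25) = 2.
Combined Grundy value = 2 ⊕ 2 ⊕ 2 = 2.
A winning move leaves total XOR = 0, i.e. changes one component's Grundy value g to g ⊕ X where X is the current total.
Heap A: need g' = 2⊕2 = 0. Options: 10−4→G=1, 10−7→G=0, 10−9→G=0. Hits: 2.
Heap B: need g' = 2⊕2 = 0. Options: 18−1→G=1, 18−2→G=0, 18−4→G=3, 18−6→G=1, 18−9→G=1. Hits: 1.
Heap C: need g' = 2⊕2 = 0. Options: 25−2→G=1, 25−4→G=0, 25−6→G=4, 25−8→G=3. Hits: 1.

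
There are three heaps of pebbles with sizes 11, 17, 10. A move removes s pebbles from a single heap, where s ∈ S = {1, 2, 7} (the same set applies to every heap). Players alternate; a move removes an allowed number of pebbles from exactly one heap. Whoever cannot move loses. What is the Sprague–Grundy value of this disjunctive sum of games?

All heaps use S = {1, 2, 7}:
n :  0  1  2  3  4  5  6  7  8  9 10 11 12 13 14 15 16 17
G :  0  1  2  0  1  2  0  1  2  0  1  2  0  1  2  0  1  2
Heap A: G(11) = 2.
Heap B: G(17) = 2.
Heap C: G(10) = 1.
Combined Grundy value = 2 ⊕ 2 ⊕ 1 = 1.

1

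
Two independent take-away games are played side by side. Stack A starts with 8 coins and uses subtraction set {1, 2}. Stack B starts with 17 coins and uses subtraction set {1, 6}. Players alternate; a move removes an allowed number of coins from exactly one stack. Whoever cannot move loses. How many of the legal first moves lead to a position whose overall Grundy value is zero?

1

Stack A, S = {1, 2}:
G(0) = 0
G(1) = mex{0} = 1
G(2) = mex{1,0} = 2
G(3) = mex{2,1} = 0
G(4) = mex{0,2} = 1
G(5) = mex{1,0} = 2
G(6) = mex{2,1} = 0
G(7) = mex{0,2} = 1
G(8) = mex{1,0} = 2
G_A(8) = 2.
Stack B, S = {1, 6}:
n :  0  1  2  3  4  5  6  7  8  9 10 11 12 13 14 15 16 17
G :  0  1  0  1  0  1  2  0  1  0  1  0  1  2  0  1  0  1
G_B(17) = 1.
Combined Grundy value = 2 ⊕ 1 = 3.
A winning move leaves total XOR = 0, i.e. changes one component's Grundy value g to g ⊕ X where X is the current total.
Stack A: need g' = 2⊕3 = 1. Options: 8−1→G=1, 8−2→G=0. Hits: 1.
Stack B: need g' = 1⊕3 = 2. Options: 17−1→G=0, 17−6→G=0. Hits: 0.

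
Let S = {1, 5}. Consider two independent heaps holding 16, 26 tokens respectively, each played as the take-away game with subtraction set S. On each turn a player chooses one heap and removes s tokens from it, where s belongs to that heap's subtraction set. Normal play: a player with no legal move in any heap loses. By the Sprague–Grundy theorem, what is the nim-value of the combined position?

All heaps use S = {1, 5}:
n :  0  1  2  3  4  5  6  7  8  9 10 11 12 13 14 15 16 17 18 19 20 21 22 23 24 25 26
G :  0  1  0  1  0  1  0  1  0  1  0  1  0  1  0  1  0  1  0  1  0  1  0  1  0  1  0
Heap A: G(16) = 0.
Heap B: G(26) = 0.
Combined Grundy value = 0 ⊕ 0 = 0.

0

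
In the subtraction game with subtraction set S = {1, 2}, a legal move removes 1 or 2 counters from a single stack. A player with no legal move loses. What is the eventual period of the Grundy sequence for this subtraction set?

3

n :  0  1  2  3  4  5  6  7  8  9 10 11 12 13 14
G :  0  1  2  0  1  2  0  1  2  0  1  2  0  1  2
G(n+3) = G(n) holds for n = 0,…,1 (a full window of length max(S) = 2), so the sequence is purely periodic with period 3.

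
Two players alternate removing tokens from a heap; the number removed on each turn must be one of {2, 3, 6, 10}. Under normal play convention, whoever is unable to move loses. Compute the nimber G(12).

2

G(0) = 0
G(1) = mex{} = 0
G(2) = mex{0} = 1
G(3) = mex{0,0} = 1
G(4) = mex{1,0} = 2
G(5) = mex{1,1} = 0
G(6) = mex{2,1,0} = 3
G(7) = mex{0,2,0} = 1
G(8) = mex{3,0,1} = 2
G(9) = mex{1,3,1} = 0
G(10) = mex{2,1,2,0} = 3
G(11) = mex{0,2,0,0} = 1
G(12) = mex{3,0,3,1} = 2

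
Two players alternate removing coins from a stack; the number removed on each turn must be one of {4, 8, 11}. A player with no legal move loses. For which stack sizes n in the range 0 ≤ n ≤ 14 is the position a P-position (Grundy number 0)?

0, 1, 2, 3

G(0) = 0
G(1) = mex{} = 0
G(2) = mex{} = 0
G(3) = mex{} = 0
G(4) = mex{0} = 1
G(5) = mex{0} = 1
G(6) = mex{0} = 1
G(7) = mex{0} = 1
G(8) = mex{1,0} = 2
G(9) = mex{1,0} = 2
G(10) = mex{1,0} = 2
G(11) = mex{1,0,0} = 2
G(12) = mex{2,1,0} = 3
G(13) = mex{2,1,0} = 3
G(14) = mex{2,1,0} = 3
P-positions are exactly the n with G(n) = 0.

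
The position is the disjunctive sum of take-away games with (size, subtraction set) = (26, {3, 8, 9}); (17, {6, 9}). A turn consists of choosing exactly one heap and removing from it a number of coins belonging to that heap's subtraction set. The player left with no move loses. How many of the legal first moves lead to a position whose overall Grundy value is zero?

5

Heap A, S = {3, 8, 9}:
n :  0  1  2  3  4  5  6  7  8  9 10 11 12 13 14 15 16 17 18 19 20 21 22 23 24 25 26
G :  0  0  0  1  1  1  0  0  2  1  1  3  0  0  2  1  1  0  0  0  1  1  1  0  0  2  1
G_A(26) = 1.
Heap B, S = {6, 9}:
G(0) = 0
G(1) = mex{} = 0
G(2) = mex{} = 0
G(3) = mex{} = 0
G(4) = mex{} = 0
G(5) = mex{} = 0
G(6) = mex{0} = 1
G(7) = mex{0} = 1
G(8) = mex{0} = 1
G(9) = mex{0,0} = 1
G(10) = mex{0,0} = 1
G(11) = mex{0,0} = 1
G(12) = mex{1,0} = 2
G(13) = mex{1,0} = 2
G(14) = mex{1,0} = 2
G(15) = mex{1,1} = 0
G(16) = mex{1,1} = 0
G(17) = mex{1,1} = 0
G_B(17) = 0.
Combined Grundy value = 1 ⊕ 0 = 1.
A winning move leaves total XOR = 0, i.e. changes one component's Grundy value g to g ⊕ X where X is the current total.
Heap A: need g' = 1⊕1 = 0. Options: 26−3→G=0, 26−8→G=0, 26−9→G=0. Hits: 3.
Heap B: need g' = 0⊕1 = 1. Options: 17−6→G=1, 17−9→G=1. Hits: 2.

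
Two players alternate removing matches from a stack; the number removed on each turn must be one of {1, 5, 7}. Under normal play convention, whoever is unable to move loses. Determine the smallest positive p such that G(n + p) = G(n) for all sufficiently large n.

2

G(0) = 0
G(1) = mex{0} = 1
G(2) = mex{1} = 0
G(3) = mex{0} = 1
G(4) = mex{1} = 0
G(5) = mex{0,0} = 1
G(6) = mex{1,1} = 0
G(7) = mex{0,0,0} = 1
G(8) = mex{1,1,1} = 0
G(9) = mex{0,0,0} = 1
G(10) = mex{1,1,1} = 0
G(11) = mex{0,0,0} = 1
G(12) = mex{1,1,1} = 0
G(13) = mex{0,0,0} = 1
G(14) = mex{1,1,1} = 0
G(n+2) = G(n) holds for n = 0,…,6 (a full window of length max(S) = 7), so the sequence is purely periodic with period 2.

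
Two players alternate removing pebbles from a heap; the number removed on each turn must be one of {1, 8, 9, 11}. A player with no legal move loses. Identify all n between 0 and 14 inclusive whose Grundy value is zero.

G(0) = 0
G(1) = mex{0} = 1
G(2) = mex{1} = 0
G(3) = mex{0} = 1
G(4) = mex{1} = 0
G(5) = mex{0} = 1
G(6) = mex{1} = 0
G(7) = mex{0} = 1
G(8) = mex{1,0} = 2
G(9) = mex{2,1,0} = 3
G(10) = mex{3,0,1} = 2
G(11) = mex{2,1,0,0} = 3
G(12) = mex{3,0,1,1} = 2
G(13) = mex{2,1,0,0} = 3
G(14) = mex{3,0,1,1} = 2
P-positions are exactly the n with G(n) = 0.

0, 2, 4, 6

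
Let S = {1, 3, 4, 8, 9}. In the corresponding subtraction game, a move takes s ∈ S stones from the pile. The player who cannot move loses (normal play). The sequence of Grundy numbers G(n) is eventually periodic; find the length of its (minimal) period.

G(0) = 0
G(1) = mex{0} = 1
G(2) = mex{1} = 0
G(3) = mex{0,0} = 1
G(4) = mex{1,1,0} = 2
G(5) = mex{2,0,1} = 3
G(6) = mex{3,1,0} = 2
G(7) = mex{2,2,1} = 0
G(8) = mex{0,3,2,0} = 1
G(9) = mex{1,2,3,1,0} = 4
G(10) = mex{4,0,2,0,1} = 3
G(11) = mex{3,1,0,1,0} = 2
G(12) = mex{2,4,1,2,1} = 0
G(13) = mex{0,3,4,3,2} = 1
G(14) = mex{1,2,3,2,3} = 0
G(15) = mex{0,0,2,0,2} = 1
G(16) = mex{1,1,0,1,0} = 2
G(17) = mex{2,0,1,4,1} = 3
G(18) = mex{3,1,0,3,4} = 2
G(19) = mex{2,2,1,2,3} = 0
G(20) = mex{0,3,2,0,2} = 1
G(21) = mex{1,2,3,1,0} = 4
G(22) = mex{4,0,2,0,1} = 3
G(23) = mex{3,1,0,1,0} = 2
G(24) = mex{2,4,1,2,1} = 0
G(25) = mex{0,3,4,3,2} = 1
G(n+12) = G(n) holds for n = 0,…,8 (a full window of length max(S) = 9), so the sequence is purely periodic with period 12.

12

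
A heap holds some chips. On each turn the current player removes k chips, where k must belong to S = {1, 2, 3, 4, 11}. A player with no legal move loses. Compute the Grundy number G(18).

3

G(0) = 0
G(1) = mex{0} = 1
G(2) = mex{1,0} = 2
G(3) = mex{2,1,0} = 3
G(4) = mex{3,2,1,0} = 4
G(5) = mex{4,3,2,1} = 0
G(6) = mex{0,4,3,2} = 1
G(7) = mex{1,0,4,3} = 2
G(8) = mex{2,1,0,4} = 3
G(9) = mex{3,2,1,0} = 4
G(10) = mex{4,3,2,1} = 0
G(11) = mex{0,4,3,2,0} = 1
G(12) = mex{1,0,4,3,1} = 2
G(13) = mex{2,1,0,4,2} = 3
G(14) = mex{3,2,1,0,3} = 4
G(15) = mex{4,3,2,1,4} = 0
G(16) = mex{0,4,3,2,0} = 1
G(17) = mex{1,0,4,3,1} = 2
G(18) = mex{2,1,0,4,2} = 3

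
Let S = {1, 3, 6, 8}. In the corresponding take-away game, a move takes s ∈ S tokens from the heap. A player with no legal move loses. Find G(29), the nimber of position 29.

0

n :  0  1  2  3  4  5  6  7  8  9 10 11 12 13 14 15 16 17 18 19 20 21 22 23 24 25 26 27 28 29
G :  0  1  0  1  0  1  2  3  2  0  1  0  1  0  1  2  3  2  0  1  0  1  0  1  2  3  2  0  1  0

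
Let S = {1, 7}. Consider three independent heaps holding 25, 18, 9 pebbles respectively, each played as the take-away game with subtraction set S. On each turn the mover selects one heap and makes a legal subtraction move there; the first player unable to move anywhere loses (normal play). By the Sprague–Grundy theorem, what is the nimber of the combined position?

0

All heaps use S = {1, 7}:
G(0) = 0
G(1) = mex{0} = 1
G(2) = mex{1} = 0
G(3) = mex{0} = 1
G(4) = mex{1} = 0
G(5) = mex{0} = 1
G(6) = mex{1} = 0
G(7) = mex{0,0} = 1
G(8) = mex{1,1} = 0
G(9) = mex{0,0} = 1
G(10) = mex{1,1} = 0
G(11) = mex{0,0} = 1
G(12) = mex{1,1} = 0
G(13) = mex{0,0} = 1
G(14) = mex{1,1} = 0
G(15) = mex{0,0} = 1
G(16) = mex{1,1} = 0
G(17) = mex{0,0} = 1
G(18) = mex{1,1} = 0
G(19) = mex{0,0} = 1
G(20) = mex{1,1} = 0
G(21) = mex{0,0} = 1
G(22) = mex{1,1} = 0
G(23) = mex{0,0} = 1
G(24) = mex{1,1} = 0
G(25) = mex{0,0} = 1
Heap A: G(25) = 1.
Heap B: G(18) = 0.
Heap C: G(9) = 1.
Combined Grundy value = 1 ⊕ 0 ⊕ 1 = 0.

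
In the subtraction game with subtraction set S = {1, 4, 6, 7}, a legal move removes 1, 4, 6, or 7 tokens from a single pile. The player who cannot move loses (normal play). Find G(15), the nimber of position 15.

0

G(0) = 0
G(1) = mex{0} = 1
G(2) = mex{1} = 0
G(3) = mex{0} = 1
G(4) = mex{1,0} = 2
G(5) = mex{2,1} = 0
G(6) = mex{0,0,0} = 1
G(7) = mex{1,1,1,0} = 2
G(8) = mex{2,2,0,1} = 3
G(9) = mex{3,0,1,0} = 2
G(10) = mex{2,1,2,1} = 0
G(11) = mex{0,2,0,2} = 1
G(12) = mex{1,3,1,0} = 2
G(13) = mex{2,2,2,1} = 0
G(14) = mex{0,0,3,2} = 1
G(15) = mex{1,1,2,3} = 0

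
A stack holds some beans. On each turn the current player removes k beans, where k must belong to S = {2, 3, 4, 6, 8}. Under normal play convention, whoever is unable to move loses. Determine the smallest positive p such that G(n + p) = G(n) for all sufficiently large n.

n :  0  1  2  3  4  5  6  7  8  9 10 11 12 13 14 15 16 17 18 19 20 21
G :  0  0  1  1  2  2  3  3  4  4  0  0  1  1  2  2  3  3  4  4  0  0
G(n+10) = G(n) holds for n = 0,…,7 (a full window of length max(S) = 8), so the sequence is purely periodic with period 10.

10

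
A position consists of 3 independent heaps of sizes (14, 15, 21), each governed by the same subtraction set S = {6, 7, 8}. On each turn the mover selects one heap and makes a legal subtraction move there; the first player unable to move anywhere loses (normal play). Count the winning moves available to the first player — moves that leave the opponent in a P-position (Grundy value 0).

All heaps use S = {6, 7, 8}:
n :  0  1  2  3  4  5  6  7  8  9 10 11 12 13 14 15 16 17 18 19 20 21
G :  0  0  0  0  0  0  1  1  1  1  1  1  2  2  0  0  0  0  0  0  1  1
Heap A: G(14) = 0.
Heap B: G(15) = 0.
Heap C: G(21) = 1.
Combined Grundy value = 0 ⊕ 0 ⊕ 1 = 1.
A winning move leaves total XOR = 0, i.e. changes one component's Grundy value g to g ⊕ X where X is the current total.
Heap A: need g' = 0⊕1 = 1. Options: 14−6→G=1, 14−7→G=1, 14−8→G=1. Hits: 3.
Heap B: need g' = 0⊕1 = 1. Options: 15−6→G=1, 15−7→G=1, 15−8→G=1. Hits: 3.
Heap C: need g' = 1⊕1 = 0. Options: 21−6→G=0, 21−7→G=0, 21−8→G=2. Hits: 2.

8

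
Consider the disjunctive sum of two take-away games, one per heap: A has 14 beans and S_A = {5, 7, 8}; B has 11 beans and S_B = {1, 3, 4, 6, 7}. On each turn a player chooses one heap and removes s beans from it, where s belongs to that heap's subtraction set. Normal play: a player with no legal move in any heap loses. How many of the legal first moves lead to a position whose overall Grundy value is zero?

4

Heap A, S = {5, 7, 8}:
n :  0  1  2  3  4  5  6  7  8  9 10 11 12 13 14
G :  0  0  0  0  0  1  1  1  1  1  2  2  2  0  0
G_A(14) = 0.
Heap B, S = {1, 3, 4, 6, 7}:
G(0) = 0
G(1) = mex{0} = 1
G(2) = mex{1} = 0
G(3) = mex{0,0} = 1
G(4) = mex{1,1,0} = 2
G(5) = mex{2,0,1} = 3
G(6) = mex{3,1,0,0} = 2
G(7) = mex{2,2,1,1,0} = 3
G(8) = mex{3,3,2,0,1} = 4
G(9) = mex{4,2,3,1,0} = 5
G(10) = mex{5,3,2,2,1} = 0
G(11) = mex{0,4,3,3,2} = 1
G_B(11) = 1.
Combined Grundy value = 0 ⊕ 1 = 1.
A winning move leaves total XOR = 0, i.e. changes one component's Grundy value g to g ⊕ X where X is the current total.
Heap A: need g' = 0⊕1 = 1. Options: 14−5→G=1, 14−7→G=1, 14−8→G=1. Hits: 3.
Heap B: need g' = 1⊕1 = 0. Options: 11−1→G=0, 11−3→G=4, 11−4→G=3, 11−6→G=3, 11−7→G=2. Hits: 1.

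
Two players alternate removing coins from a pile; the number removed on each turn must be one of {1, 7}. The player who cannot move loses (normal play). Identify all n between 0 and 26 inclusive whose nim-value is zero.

0, 2, 4, 6, 8, 10, 12, 14, 16, 18, 20, 22, 24, 26

G(0) = 0
G(1) = mex{0} = 1
G(2) = mex{1} = 0
G(3) = mex{0} = 1
G(4) = mex{1} = 0
G(5) = mex{0} = 1
G(6) = mex{1} = 0
G(7) = mex{0,0} = 1
G(8) = mex{1,1} = 0
G(9) = mex{0,0} = 1
G(10) = mex{1,1} = 0
G(11) = mex{0,0} = 1
G(12) = mex{1,1} = 0
G(13) = mex{0,0} = 1
G(14) = mex{1,1} = 0
G(15) = mex{0,0} = 1
G(16) = mex{1,1} = 0
G(17) = mex{0,0} = 1
G(18) = mex{1,1} = 0
G(19) = mex{0,0} = 1
G(20) = mex{1,1} = 0
G(21) = mex{0,0} = 1
G(22) = mex{1,1} = 0
G(23) = mex{0,0} = 1
G(24) = mex{1,1} = 0
G(25) = mex{0,0} = 1
G(26) = mex{1,1} = 0
P-positions are exactly the n with G(n) = 0.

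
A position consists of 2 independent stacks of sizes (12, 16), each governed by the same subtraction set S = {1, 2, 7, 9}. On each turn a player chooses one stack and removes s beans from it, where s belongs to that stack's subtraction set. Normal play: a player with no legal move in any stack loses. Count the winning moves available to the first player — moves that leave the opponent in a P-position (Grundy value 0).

All stacks use S = {1, 2, 7, 9}:
G(0) = 0
G(1) = mex{0} = 1
G(2) = mex{1,0} = 2
G(3) = mex{2,1} = 0
G(4) = mex{0,2} = 1
G(5) = mex{1,0} = 2
G(6) = mex{2,1} = 0
G(7) = mex{0,2,0} = 1
G(8) = mex{1,0,1} = 2
G(9) = mex{2,1,2,0} = 3
G(10) = mex{3,2,0,1} = 4
G(11) = mex{4,3,1,2} = 0
G(12) = mex{0,4,2,0} = 1
G(13) = mex{1,0,0,1} = 2
G(14) = mex{2,1,1,2} = 0
G(15) = mex{0,2,2,0} = 1
G(16) = mex{1,0,3,1} = 2
Stack A: G(12) = 1.
Stack B: G(16) = 2.
Combined Grundy value = 1 ⊕ 2 = 3.
A winning move leaves total XOR = 0, i.e. changes one component's Grundy value g to g ⊕ X where X is the current total.
Stack A: need g' = 1⊕3 = 2. Options: 12−1→G=0, 12−2→G=4, 12−7→G=2, 12−9→G=0. Hits: 1.
Stack B: need g' = 2⊕3 = 1. Options: 16−1→G=1, 16−2→G=0, 16−7→G=3, 16−9→G=1. Hits: 2.

3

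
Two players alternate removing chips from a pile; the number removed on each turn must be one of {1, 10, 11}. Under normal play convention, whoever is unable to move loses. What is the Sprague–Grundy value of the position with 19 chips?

3

n :  0  1  2  3  4  5  6  7  8  9 10 11 12 13 14 15 16 17 18 19
G :  0  1  0  1  0  1  0  1  0  1  2  3  2  3  2  3  2  3  2  3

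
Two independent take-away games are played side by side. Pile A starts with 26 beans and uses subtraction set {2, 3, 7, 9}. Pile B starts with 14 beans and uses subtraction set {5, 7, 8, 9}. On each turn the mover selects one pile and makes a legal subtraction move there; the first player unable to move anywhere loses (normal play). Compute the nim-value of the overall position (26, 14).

Pile A, S = {2, 3, 7, 9}:
G(0) = 0
G(1) = mex{} = 0
G(2) = mex{0} = 1
G(3) = mex{0,0} = 1
G(4) = mex{1,0} = 2
G(5) = mex{1,1} = 0
G(6) = mex{2,1} = 0
G(7) = mex{0,2,0} = 1
G(8) = mex{0,0,0} = 1
G(9) = mex{1,0,1,0} = 2
G(10) = mex{1,1,1,0} = 2
G(11) = mex{2,1,2,1} = 0
G(12) = mex{2,2,0,1} = 3
G(13) = mex{0,2,0,2} = 1
G(14) = mex{3,0,1,0} = 2
G(15) = mex{1,3,1,0} = 2
G(16) = mex{2,1,2,1} = 0
G(17) = mex{2,2,2,1} = 0
G(18) = mex{0,2,0,2} = 1
G(19) = mex{0,0,3,2} = 1
G(20) = mex{1,0,1,0} = 2
G(21) = mex{1,1,2,3} = 0
G(22) = mex{2,1,2,1} = 0
G(23) = mex{0,2,0,2} = 1
G(24) = mex{0,0,0,2} = 1
G(25) = mex{1,0,1,0} = 2
G(26) = mex{1,1,1,0} = 2
G_A(26) = 2.
Pile B, S = {5, 7, 8, 9}:
G(0) = 0
G(1) = mex{} = 0
G(2) = mex{} = 0
G(3) = mex{} = 0
G(4) = mex{} = 0
G(5) = mex{0} = 1
G(6) = mex{0} = 1
G(7) = mex{0,0} = 1
G(8) = mex{0,0,0} = 1
G(9) = mex{0,0,0,0} = 1
G(10) = mex{1,0,0,0} = 2
G(11) = mex{1,0,0,0} = 2
G(12) = mex{1,1,0,0} = 2
G(13) = mex{1,1,1,0} = 2
G(14) = mex{1,1,1,1} = 0
G_B(14) = 0.
Combined Grundy value = 2 ⊕ 0 = 2.

2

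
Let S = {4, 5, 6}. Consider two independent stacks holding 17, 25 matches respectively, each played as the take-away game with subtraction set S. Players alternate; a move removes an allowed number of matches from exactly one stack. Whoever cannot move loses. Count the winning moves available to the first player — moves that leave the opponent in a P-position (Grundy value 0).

All stacks use S = {4, 5, 6}:
G(0) = 0
G(1) = mex{} = 0
G(2) = mex{} = 0
G(3) = mex{} = 0
G(4) = mex{0} = 1
G(5) = mex{0,0} = 1
G(6) = mex{0,0,0} = 1
G(7) = mex{0,0,0} = 1
G(8) = mex{1,0,0} = 2
G(9) = mex{1,1,0} = 2
G(10) = mex{1,1,1} = 0
G(11) = mex{1,1,1} = 0
G(12) = mex{2,1,1} = 0
G(13) = mex{2,2,1} = 0
G(14) = mex{0,2,2} = 1
G(15) = mex{0,0,2} = 1
G(16) = mex{0,0,0} = 1
G(17) = mex{0,0,0} = 1
G(18) = mex{1,0,0} = 2
G(19) = mex{1,1,0} = 2
G(20) = mex{1,1,1} = 0
G(21) = mex{1,1,1} = 0
G(22) = mex{2,1,1} = 0
G(23) = mex{2,2,1} = 0
G(24) = mex{0,2,2} = 1
G(25) = mex{0,0,2} = 1
Stack A: G(17) = 1.
Stack B: G(25) = 1.
Combined Grundy value = 1 ⊕ 1 = 0.
A winning move leaves total XOR = 0, i.e. changes one component's Grundy value g to g ⊕ X where X is the current total.
Stack A: target g' = 1⊕0 = 1, but every legal move changes the Grundy value (mex property), so 0 moves.
Stack B: target g' = 1⊕0 = 1, but every legal move changes the Grundy value (mex property), so 0 moves.

0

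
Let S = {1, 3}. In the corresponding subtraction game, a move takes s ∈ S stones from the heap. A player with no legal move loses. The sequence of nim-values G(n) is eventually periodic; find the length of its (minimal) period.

G(0) = 0
G(1) = mex{0} = 1
G(2) = mex{1} = 0
G(3) = mex{0,0} = 1
G(4) = mex{1,1} = 0
G(5) = mex{0,0} = 1
G(6) = mex{1,1} = 0
G(7) = mex{0,0} = 1
G(8) = mex{1,1} = 0
G(9) = mex{0,0} = 1
G(10) = mex{1,1} = 0
G(11) = mex{0,0} = 1
G(12) = mex{1,1} = 0
G(13) = mex{0,0} = 1
G(14) = mex{1,1} = 0
G(n+2) = G(n) holds for n = 0,…,2 (a full window of length max(S) = 3), so the sequence is purely periodic with period 2.

2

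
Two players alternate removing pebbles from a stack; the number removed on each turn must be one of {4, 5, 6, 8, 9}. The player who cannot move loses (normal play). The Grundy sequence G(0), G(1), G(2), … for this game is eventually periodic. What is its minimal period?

13

G(0) = 0
G(1) = mex{} = 0
G(2) = mex{} = 0
G(3) = mex{} = 0
G(4) = mex{0} = 1
G(5) = mex{0,0} = 1
G(6) = mex{0,0,0} = 1
G(7) = mex{0,0,0} = 1
G(8) = mex{1,0,0,0} = 2
G(9) = mex{1,1,0,0,0} = 2
G(10) = mex{1,1,1,0,0} = 2
G(11) = mex{1,1,1,0,0} = 2
G(12) = mex{2,1,1,1,0} = 3
G(13) = mex{2,2,1,1,1} = 0
G(14) = mex{2,2,2,1,1} = 0
G(15) = mex{2,2,2,1,1} = 0
G(16) = mex{3,2,2,2,1} = 0
G(17) = mex{0,3,2,2,2} = 1
G(18) = mex{0,0,3,2,2} = 1
G(19) = mex{0,0,0,2,2} = 1
G(20) = mex{0,0,0,3,2} = 1
G(21) = mex{1,0,0,0,3} = 2
G(22) = mex{1,1,0,0,0} = 2
G(23) = mex{1,1,1,0,0} = 2
G(24) = mex{1,1,1,0,0} = 2
G(25) = mex{2,1,1,1,0} = 3
G(26) = mex{2,2,1,1,1} = 0
G(27) = mex{2,2,2,1,1} = 0
G(n+13) = G(n) holds for n = 0,…,8 (a full window of length max(S) = 9), so the sequence is purely periodic with period 13.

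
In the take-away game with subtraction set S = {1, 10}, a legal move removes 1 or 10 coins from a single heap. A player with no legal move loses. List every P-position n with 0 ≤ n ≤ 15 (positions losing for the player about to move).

G(0) = 0
G(1) = mex{0} = 1
G(2) = mex{1} = 0
G(3) = mex{0} = 1
G(4) = mex{1} = 0
G(5) = mex{0} = 1
G(6) = mex{1} = 0
G(7) = mex{0} = 1
G(8) = mex{1} = 0
G(9) = mex{0} = 1
G(10) = mex{1,0} = 2
G(11) = mex{2,1} = 0
G(12) = mex{0,0} = 1
G(13) = mex{1,1} = 0
G(14) = mex{0,0} = 1
G(15) = mex{1,1} = 0
P-positions are exactly the n with G(n) = 0.

0, 2, 4, 6, 8, 11, 13, 15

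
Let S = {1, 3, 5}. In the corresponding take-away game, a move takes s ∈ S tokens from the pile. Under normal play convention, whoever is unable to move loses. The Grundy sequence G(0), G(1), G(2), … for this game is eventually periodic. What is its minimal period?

2

G(0) = 0
G(1) = mex{0} = 1
G(2) = mex{1} = 0
G(3) = mex{0,0} = 1
G(4) = mex{1,1} = 0
G(5) = mex{0,0,0} = 1
G(6) = mex{1,1,1} = 0
G(7) = mex{0,0,0} = 1
G(8) = mex{1,1,1} = 0
G(9) = mex{0,0,0} = 1
G(10) = mex{1,1,1} = 0
G(11) = mex{0,0,0} = 1
G(12) = mex{1,1,1} = 0
G(13) = mex{0,0,0} = 1
G(14) = mex{1,1,1} = 0
G(n+2) = G(n) holds for n = 0,…,4 (a full window of length max(S) = 5), so the sequence is purely periodic with period 2.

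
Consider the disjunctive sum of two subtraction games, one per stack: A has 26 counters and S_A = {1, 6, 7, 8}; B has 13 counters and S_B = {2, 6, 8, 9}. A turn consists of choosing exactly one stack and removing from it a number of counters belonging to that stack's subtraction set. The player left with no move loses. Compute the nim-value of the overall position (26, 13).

2

Stack A, S = {1, 6, 7, 8}:
G(0) = 0
G(1) = mex{0} = 1
G(2) = mex{1} = 0
G(3) = mex{0} = 1
G(4) = mex{1} = 0
G(5) = mex{0} = 1
G(6) = mex{1,0} = 2
G(7) = mex{2,1,0} = 3
G(8) = mex{3,0,1,0} = 2
G(9) = mex{2,1,0,1} = 3
G(10) = mex{3,0,1,0} = 2
G(11) = mex{2,1,0,1} = 3
G(12) = mex{3,2,1,0} = 4
G(13) = mex{4,3,2,1} = 0
G(14) = mex{0,2,3,2} = 1
G(15) = mex{1,3,2,3} = 0
G(16) = mex{0,2,3,2} = 1
G(17) = mex{1,3,2,3} = 0
G(18) = mex{0,4,3,2} = 1
G(19) = mex{1,0,4,3} = 2
G(20) = mex{2,1,0,4} = 3
G(21) = mex{3,0,1,0} = 2
G(22) = mex{2,1,0,1} = 3
G(23) = mex{3,0,1,0} = 2
G(24) = mex{2,1,0,1} = 3
G(25) = mex{3,2,1,0} = 4
G(26) = mex{4,3,2,1} = 0
G_A(26) = 0.
Stack B, S = {2, 6, 8, 9}:
G(0) = 0
G(1) = mex{} = 0
G(2) = mex{0} = 1
G(3) = mex{0} = 1
G(4) = mex{1} = 0
G(5) = mex{1} = 0
G(6) = mex{0,0} = 1
G(7) = mex{0,0} = 1
G(8) = mex{1,1,0} = 2
G(9) = mex{1,1,0,0} = 2
G(10) = mex{2,0,1,0} = 3
G(11) = mex{2,0,1,1} = 3
G(12) = mex{3,1,0,1} = 2
G(13) = mex{3,1,0,0} = 2
G_B(13) = 2.
Combined Grundy value = 0 ⊕ 2 = 2.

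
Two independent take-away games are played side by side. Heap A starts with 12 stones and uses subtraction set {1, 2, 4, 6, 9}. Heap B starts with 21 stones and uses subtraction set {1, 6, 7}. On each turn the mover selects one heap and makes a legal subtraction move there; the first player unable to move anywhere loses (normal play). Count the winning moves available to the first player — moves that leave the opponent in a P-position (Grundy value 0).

2

Heap A, S = {1, 2, 4, 6, 9}:
G(0) = 0
G(1) = mex{0} = 1
G(2) = mex{1,0} = 2
G(3) = mex{2,1} = 0
G(4) = mex{0,2,0} = 1
G(5) = mex{1,0,1} = 2
G(6) = mex{2,1,2,0} = 3
G(7) = mex{3,2,0,1} = 4
G(8) = mex{4,3,1,2} = 0
G(9) = mex{0,4,2,0,0} = 1
G(10) = mex{1,0,3,1,1} = 2
G(11) = mex{2,1,4,2,2} = 0
G(12) = mex{0,2,0,3,0} = 1
G_A(12) = 1.
Heap B, S = {1, 6, 7}:
G(0) = 0
G(1) = mex{0} = 1
G(2) = mex{1} = 0
G(3) = mex{0} = 1
G(4) = mex{1} = 0
G(5) = mex{0} = 1
G(6) = mex{1,0} = 2
G(7) = mex{2,1,0} = 3
G(8) = mex{3,0,1} = 2
G(9) = mex{2,1,0} = 3
G(10) = mex{3,0,1} = 2
G(11) = mex{2,1,0} = 3
G(12) = mex{3,2,1} = 0
G(13) = mex{0,3,2} = 1
G(14) = mex{1,2,3} = 0
G(15) = mex{0,3,2} = 1
G(16) = mex{1,2,3} = 0
G(17) = mex{0,3,2} = 1
G(18) = mex{1,0,3} = 2
G(19) = mex{2,1,0} = 3
G(20) = mex{3,0,1} = 2
G(21) = mex{2,1,0} = 3
G_B(21) = 3.
Combined Grundy value = 1 ⊕ 3 = 2.
A winning move leaves total XOR = 0, i.e. changes one component's Grundy value g to g ⊕ X where X is the current total.
Heap A: need g' = 1⊕2 = 3. Options: 12−1→G=0, 12−2→G=2, 12−4→G=0, 12−6→G=3, 12−9→G=0. Hits: 1.
Heap B: need g' = 3⊕2 = 1. Options: 21−1→G=2, 21−6→G=1, 21−7→G=0. Hits: 1.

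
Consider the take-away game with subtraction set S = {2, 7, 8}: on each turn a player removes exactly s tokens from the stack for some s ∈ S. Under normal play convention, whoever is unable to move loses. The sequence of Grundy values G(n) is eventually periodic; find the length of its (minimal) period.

5

G(0) = 0
G(1) = mex{} = 0
G(2) = mex{0} = 1
G(3) = mex{0} = 1
G(4) = mex{1} = 0
G(5) = mex{1} = 0
G(6) = mex{0} = 1
G(7) = mex{0,0} = 1
G(8) = mex{1,0,0} = 2
G(9) = mex{1,1,0} = 2
G(10) = mex{2,1,1} = 0
G(11) = mex{2,0,1} = 3
G(12) = mex{0,0,0} = 1
G(13) = mex{3,1,0} = 2
G(14) = mex{1,1,1} = 0
G(15) = mex{2,2,1} = 0
G(16) = mex{0,2,2} = 1
G(17) = mex{0,0,2} = 1
G(18) = mex{1,3,0} = 2
G(19) = mex{1,1,3} = 0
G(20) = mex{2,2,1} = 0
G(21) = mex{0,0,2} = 1
G(22) = mex{0,0,0} = 1
G(23) = mex{1,1,0} = 2
G(24) = mex{1,1,1} = 0
G(25) = mex{2,2,1} = 0
G(26) = mex{0,0,2} = 1
From n = 12 onward G(n+5) = G(n); since this holds over max(S) = 8 consecutive positions the period is 5 (pre-period 12).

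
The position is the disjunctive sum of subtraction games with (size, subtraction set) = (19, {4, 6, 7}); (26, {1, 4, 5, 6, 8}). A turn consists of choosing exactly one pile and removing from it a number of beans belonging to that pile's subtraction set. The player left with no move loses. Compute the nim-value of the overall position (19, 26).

Pile A, S = {4, 6, 7}:
n :  0  1  2  3  4  5  6  7  8  9 10 11 12 13 14 15 16 17 18 19
G :  0  0  0  0  1  1  1  1  2  2  2  0  0  0  0  1  1  1  1  2
G_A(19) = 2.
Pile B, S = {1, 4, 5, 6, 8}:
G(0) = 0
G(1) = mex{0} = 1
G(2) = mex{1} = 0
G(3) = mex{0} = 1
G(4) = mex{1,0} = 2
G(5) = mex{2,1,0} = 3
G(6) = mex{3,0,1,0} = 2
G(7) = mex{2,1,0,1} = 3
G(8) = mex{3,2,1,0,0} = 4
G(9) = mex{4,3,2,1,1} = 0
G(10) = mex{0,2,3,2,0} = 1
G(11) = mex{1,3,2,3,1} = 0
G(12) = mex{0,4,3,2,2} = 1
G(13) = mex{1,0,4,3,3} = 2
G(14) = mex{2,1,0,4,2} = 3
G(15) = mex{3,0,1,0,3} = 2
G(16) = mex{2,1,0,1,4} = 3
G(17) = mex{3,2,1,0,0} = 4
G(18) = mex{4,3,2,1,1} = 0
G(19) = mex{0,2,3,2,0} = 1
G(20) = mex{1,3,2,3,1} = 0
G(21) = mex{0,4,3,2,2} = 1
G(22) = mex{1,0,4,3,3} = 2
G(23) = mex{2,1,0,4,2} = 3
G(24) = mex{3,0,1,0,3} = 2
G(25) = mex{2,1,0,1,4} = 3
G(26) = mex{3,2,1,0,0} = 4
G_B(26) = 4.
Combined Grundy value = 2 ⊕ 4 = 6.

6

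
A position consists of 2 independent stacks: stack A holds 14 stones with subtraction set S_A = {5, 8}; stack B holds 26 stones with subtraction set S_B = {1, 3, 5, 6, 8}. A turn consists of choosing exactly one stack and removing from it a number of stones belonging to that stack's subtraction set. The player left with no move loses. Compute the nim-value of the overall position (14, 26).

Stack A, S = {5, 8}:
G(0) = 0
G(1) = mex{} = 0
G(2) = mex{} = 0
G(3) = mex{} = 0
G(4) = mex{} = 0
G(5) = mex{0} = 1
G(6) = mex{0} = 1
G(7) = mex{0} = 1
G(8) = mex{0,0} = 1
G(9) = mex{0,0} = 1
G(10) = mex{1,0} = 2
G(11) = mex{1,0} = 2
G(12) = mex{1,0} = 2
G(13) = mex{1,1} = 0
G(14) = mex{1,1} = 0
G_A(14) = 0.
Stack B, S = {1, 3, 5, 6, 8}:
n :  0  1  2  3  4  5  6  7  8  9 10 11 12 13 14 15 16 17 18 19 20 21 22 23 24 25 26
G :  0  1  0  1  0  1  2  3  2  3  2  0  1  0  1  0  1  2  3  2  3  2  0  1  0  1  0
G_B(26) = 0.
Combined Grundy value = 0 ⊕ 0 = 0.

0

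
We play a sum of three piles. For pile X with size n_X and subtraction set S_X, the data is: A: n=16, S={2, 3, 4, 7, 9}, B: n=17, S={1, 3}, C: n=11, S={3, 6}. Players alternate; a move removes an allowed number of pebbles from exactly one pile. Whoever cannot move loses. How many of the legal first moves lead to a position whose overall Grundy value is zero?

Pile A, S = {2, 3, 4, 7, 9}:
G(0) = 0
G(1) = mex{} = 0
G(2) = mex{0} = 1
G(3) = mex{0,0} = 1
G(4) = mex{1,0,0} = 2
G(5) = mex{1,1,0} = 2
G(6) = mex{2,1,1} = 0
G(7) = mex{2,2,1,0} = 3
G(8) = mex{0,2,2,0} = 1
G(9) = mex{3,0,2,1,0} = 4
G(10) = mex{1,3,0,1,0} = 2
G(11) = mex{4,1,3,2,1} = 0
G(12) = mex{2,4,1,2,1} = 0
G(13) = mex{0,2,4,0,2} = 1
G(14) = mex{0,0,2,3,2} = 1
G(15) = mex{1,0,0,1,0} = 2
G(16) = mex{1,1,0,4,3} = 2
G_A(16) = 2.
Pile B, S = {1, 3}:
n :  0  1  2  3  4  5  6  7  8  9 10 11 12 13 14 15 16 17
G :  0  1  0  1  0  1  0  1  0  1  0  1  0  1  0  1  0  1
G_B(17) = 1.
Pile C, S = {3, 6}:
n :  0  1  2  3  4  5  6  7  8  9 10 11
G :  0  0  0  1  1  1  2  2  2  0  0  0
G_C(11) = 0.
Combined Grundy value = 2 ⊕ 1 ⊕ 0 = 3.
A winning move leaves total XOR = 0, i.e. changes one component's Grundy value g to g ⊕ X where X is the current total.
Pile A: need g' = 2⊕3 = 1. Options: 16−2→G=1, 16−3→G=1, 16−4→G=0, 16−7→G=4, 16−9→G=3. Hits: 2.
Pile B: need g' = 1⊕3 = 2. Options: 17−1→G=0, 17−3→G=0. Hits: 0.
Pile C: need g' = 0⊕3 = 3. Options: 11−3→G=2, 11−6→G=1. Hits: 0.

2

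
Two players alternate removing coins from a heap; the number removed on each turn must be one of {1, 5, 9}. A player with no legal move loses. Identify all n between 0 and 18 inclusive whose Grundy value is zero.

0, 2, 4, 6, 8, 10, 12, 14, 16, 18

n :  0  1  2  3  4  5  6  7  8  9 10 11 12 13 14 15 16 17 18
G :  0  1  0  1  0  1  0  1  0  1  0  1  0  1  0  1  0  1  0
P-positions are exactly the n with G(n) = 0.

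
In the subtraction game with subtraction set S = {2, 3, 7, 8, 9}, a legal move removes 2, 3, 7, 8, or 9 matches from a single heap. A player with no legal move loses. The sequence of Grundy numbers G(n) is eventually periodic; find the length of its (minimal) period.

n :  0  1  2  3  4  5  6  7  8  9 10 11 12 13 14 15 16 17 18 19 20 21 22 23 24 25 26 27 28 29 30 31 32 33
G :  0  0  1  1  2  0  0  1  1  2  2  0  3  1  2  2  0  0  1  1  2  0  0  1  1  2  2  0  3  1  2  2  0  0
G(n+16) = G(n) holds for n = 0,…,8 (a full window of length max(S) = 9), so the sequence is purely periodic with period 16.

16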